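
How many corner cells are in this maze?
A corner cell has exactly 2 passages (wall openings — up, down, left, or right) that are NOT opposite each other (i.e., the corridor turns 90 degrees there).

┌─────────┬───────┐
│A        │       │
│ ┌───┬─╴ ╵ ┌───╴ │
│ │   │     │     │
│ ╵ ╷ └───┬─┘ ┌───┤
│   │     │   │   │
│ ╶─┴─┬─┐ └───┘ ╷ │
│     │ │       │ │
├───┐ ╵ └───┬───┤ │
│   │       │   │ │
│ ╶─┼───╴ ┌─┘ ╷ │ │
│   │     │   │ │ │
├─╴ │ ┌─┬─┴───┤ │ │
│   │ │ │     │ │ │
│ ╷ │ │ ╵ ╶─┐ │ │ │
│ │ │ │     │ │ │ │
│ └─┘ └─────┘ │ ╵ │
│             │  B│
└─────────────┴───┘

Counting corner cells (2 non-opposite passages):
Total corners: 36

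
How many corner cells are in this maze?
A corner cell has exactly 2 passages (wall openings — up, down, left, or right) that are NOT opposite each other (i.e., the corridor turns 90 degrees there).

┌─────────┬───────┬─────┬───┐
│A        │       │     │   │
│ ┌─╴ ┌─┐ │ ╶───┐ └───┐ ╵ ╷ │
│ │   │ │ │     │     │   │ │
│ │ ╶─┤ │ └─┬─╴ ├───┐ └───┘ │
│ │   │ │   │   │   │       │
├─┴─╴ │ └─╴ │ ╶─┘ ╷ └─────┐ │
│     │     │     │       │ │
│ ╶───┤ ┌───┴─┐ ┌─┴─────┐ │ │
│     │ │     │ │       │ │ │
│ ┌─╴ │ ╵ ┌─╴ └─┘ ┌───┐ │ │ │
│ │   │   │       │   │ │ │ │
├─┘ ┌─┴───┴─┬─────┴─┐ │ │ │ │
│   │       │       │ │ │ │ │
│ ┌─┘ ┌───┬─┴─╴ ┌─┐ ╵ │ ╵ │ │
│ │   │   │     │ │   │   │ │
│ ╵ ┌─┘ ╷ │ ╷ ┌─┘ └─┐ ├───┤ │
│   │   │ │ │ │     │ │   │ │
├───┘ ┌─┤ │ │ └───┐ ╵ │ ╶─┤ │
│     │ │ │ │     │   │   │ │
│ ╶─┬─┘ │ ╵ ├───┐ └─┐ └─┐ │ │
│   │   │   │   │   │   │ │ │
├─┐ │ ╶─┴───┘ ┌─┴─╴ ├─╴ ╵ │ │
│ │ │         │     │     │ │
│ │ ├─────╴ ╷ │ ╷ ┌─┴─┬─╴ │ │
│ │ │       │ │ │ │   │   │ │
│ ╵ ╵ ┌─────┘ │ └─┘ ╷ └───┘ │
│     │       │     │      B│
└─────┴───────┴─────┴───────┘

Counting corner cells (2 non-opposite passages):
Total corners: 94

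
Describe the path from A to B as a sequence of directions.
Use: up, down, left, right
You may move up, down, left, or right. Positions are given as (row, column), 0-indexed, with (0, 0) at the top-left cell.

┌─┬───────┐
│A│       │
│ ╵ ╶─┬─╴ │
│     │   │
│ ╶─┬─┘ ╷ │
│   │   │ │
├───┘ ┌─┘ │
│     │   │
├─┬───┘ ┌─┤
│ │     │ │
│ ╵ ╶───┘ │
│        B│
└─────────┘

Finding the path and converting it to directions:
Path through cells: (0,0) → (1,0) → (1,1) → (0,1) → (0,2) → (0,3) → (0,4) → (1,4) → (2,4) → (3,4) → (3,3) → (4,3) → (4,2) → (4,1) → (5,1) → (5,2) → (5,3) → (5,4)
Directions: down, right, up, right, right, right, down, down, down, left, down, left, left, down, right, right, right

Solution:

┌─┬───────┐
│A│↱ → → ↓│
│ ╵ ╶─┬─╴ │
│↳ ↑  │  ↓│
│ ╶─┬─┘ ╷ │
│   │   │↓│
├───┘ ┌─┘ │
│     │↓ ↲│
├─┬───┘ ┌─┤
│ │↓ ← ↲│ │
│ ╵ ╶───┘ │
│  ↳ → → B│
└─────────┘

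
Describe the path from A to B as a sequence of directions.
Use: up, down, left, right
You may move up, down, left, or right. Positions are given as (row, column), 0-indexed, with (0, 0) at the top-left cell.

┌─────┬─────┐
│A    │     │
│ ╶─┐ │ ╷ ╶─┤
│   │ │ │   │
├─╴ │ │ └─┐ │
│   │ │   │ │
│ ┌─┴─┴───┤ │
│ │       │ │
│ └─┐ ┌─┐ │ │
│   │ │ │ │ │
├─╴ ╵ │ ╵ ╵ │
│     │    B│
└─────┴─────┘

Finding the path and converting it to directions:
Path through cells: (0,0) → (1,0) → (1,1) → (2,1) → (2,0) → (3,0) → (4,0) → (4,1) → (5,1) → (5,2) → (4,2) → (3,2) → (3,3) → (3,4) → (4,4) → (5,4) → (5,5)
Directions: down, right, down, left, down, down, right, down, right, up, up, right, right, down, down, right

Solution:

┌─────┬─────┐
│A    │     │
│ ╶─┐ │ ╷ ╶─┤
│↳ ↓│ │ │   │
├─╴ │ │ └─┐ │
│↓ ↲│ │   │ │
│ ┌─┴─┴───┤ │
│↓│  ↱ → ↓│ │
│ └─┐ ┌─┐ │ │
│↳ ↓│↑│ │↓│ │
├─╴ ╵ │ ╵ ╵ │
│  ↳ ↑│  ↳ B│
└─────┴─────┘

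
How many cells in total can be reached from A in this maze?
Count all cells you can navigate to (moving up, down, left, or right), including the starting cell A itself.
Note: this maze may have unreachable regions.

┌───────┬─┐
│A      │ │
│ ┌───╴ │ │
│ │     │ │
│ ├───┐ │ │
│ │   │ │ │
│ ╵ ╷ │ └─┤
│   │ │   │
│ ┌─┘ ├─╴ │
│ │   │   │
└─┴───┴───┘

Using BFS/flood-fill to find all reachable cells from A:
Maze size: 5 × 5 = 25 total cells
3 cell(s) are walled off and cannot be reached from A.
Reachable cells: 22

Reachable region (· marks reachable cells):

┌───────┬─┐
│A · · ·│ │
│ ┌───╴ │ │
│·│· · ·│ │
│ ├───┐ │ │
│·│· ·│·│ │
│ ╵ ╷ │ └─┤
│· ·│·│· ·│
│ ┌─┘ ├─╴ │
│·│· ·│· ·│
└─┴───┴───┘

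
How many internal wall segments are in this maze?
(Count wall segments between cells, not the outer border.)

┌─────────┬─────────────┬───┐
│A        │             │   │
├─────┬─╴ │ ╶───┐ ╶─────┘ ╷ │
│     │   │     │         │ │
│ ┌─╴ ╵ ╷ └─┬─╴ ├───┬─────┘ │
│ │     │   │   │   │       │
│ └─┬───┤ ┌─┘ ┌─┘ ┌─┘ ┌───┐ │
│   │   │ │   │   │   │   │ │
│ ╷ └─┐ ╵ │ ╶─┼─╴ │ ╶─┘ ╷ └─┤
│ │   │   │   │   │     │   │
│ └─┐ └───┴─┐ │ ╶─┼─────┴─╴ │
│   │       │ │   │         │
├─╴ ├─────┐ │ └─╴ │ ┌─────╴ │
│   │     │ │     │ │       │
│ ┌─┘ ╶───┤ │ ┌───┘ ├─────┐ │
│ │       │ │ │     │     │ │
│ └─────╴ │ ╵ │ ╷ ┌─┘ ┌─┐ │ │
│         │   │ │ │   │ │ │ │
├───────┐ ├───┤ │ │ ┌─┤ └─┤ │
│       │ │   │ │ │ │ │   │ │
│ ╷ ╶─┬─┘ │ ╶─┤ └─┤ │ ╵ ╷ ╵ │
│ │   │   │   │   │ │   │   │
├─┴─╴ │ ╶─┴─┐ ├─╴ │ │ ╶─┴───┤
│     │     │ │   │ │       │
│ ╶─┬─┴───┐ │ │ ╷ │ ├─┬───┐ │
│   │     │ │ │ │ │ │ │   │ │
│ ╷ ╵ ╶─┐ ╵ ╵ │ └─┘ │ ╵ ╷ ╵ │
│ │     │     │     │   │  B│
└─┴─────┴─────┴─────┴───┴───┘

Counting internal wall segments:
Total internal walls: 169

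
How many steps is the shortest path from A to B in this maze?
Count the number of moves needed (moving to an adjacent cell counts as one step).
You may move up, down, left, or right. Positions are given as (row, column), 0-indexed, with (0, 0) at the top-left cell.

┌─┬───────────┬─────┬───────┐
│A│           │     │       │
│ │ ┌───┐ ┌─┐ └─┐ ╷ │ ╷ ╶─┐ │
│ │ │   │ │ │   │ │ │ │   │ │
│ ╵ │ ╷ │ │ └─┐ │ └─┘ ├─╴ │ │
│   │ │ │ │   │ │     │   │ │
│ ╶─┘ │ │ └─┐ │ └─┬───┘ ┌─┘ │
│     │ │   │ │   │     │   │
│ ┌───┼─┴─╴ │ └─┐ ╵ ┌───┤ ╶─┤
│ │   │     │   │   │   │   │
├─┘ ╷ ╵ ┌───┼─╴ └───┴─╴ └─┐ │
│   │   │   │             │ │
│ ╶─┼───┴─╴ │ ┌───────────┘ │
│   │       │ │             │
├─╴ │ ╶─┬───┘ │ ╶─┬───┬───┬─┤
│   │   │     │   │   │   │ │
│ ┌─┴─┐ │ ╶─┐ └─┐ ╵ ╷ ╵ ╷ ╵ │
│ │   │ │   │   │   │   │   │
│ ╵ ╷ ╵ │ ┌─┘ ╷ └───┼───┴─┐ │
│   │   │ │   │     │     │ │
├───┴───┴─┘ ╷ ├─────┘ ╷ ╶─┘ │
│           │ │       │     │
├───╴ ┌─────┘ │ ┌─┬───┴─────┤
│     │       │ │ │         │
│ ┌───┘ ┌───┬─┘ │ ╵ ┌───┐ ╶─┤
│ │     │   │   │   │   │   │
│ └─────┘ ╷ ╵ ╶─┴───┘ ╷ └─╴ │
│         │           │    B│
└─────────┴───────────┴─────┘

Using BFS to find shortest path:
Start: (0, 0), End: (13, 13)
Path found:
(0,0) → (1,0) → (2,0) → (2,1) → (1,1) → (0,1) → (0,2) → (0,3) → (0,4) → (0,5) → (0,6) → (1,6) → (1,7) → (2,7) → (3,7) → (3,8) → (4,8) → (4,9) → (3,9) → (3,10) → (3,11) → (2,11) → (2,12) → (1,12) → (1,11) → (0,11) → (0,12) → (0,13) → (1,13) → (2,13) → (3,13) → (3,12) → (4,12) → (4,13) → (5,13) → (6,13) → (6,12) → (6,11) → (6,10) → (6,9) → (6,8) → (6,7) → (7,7) → (7,8) → (8,8) → (8,9) → (7,9) → (7,10) → (8,10) → (8,11) → (7,11) → (7,12) → (8,12) → (8,13) → (9,13) → (10,13) → (10,12) → (10,11) → (9,11) → (9,10) → (10,10) → (10,9) → (10,8) → (10,7) → (11,7) → (12,7) → (12,6) → (13,6) → (13,7) → (13,8) → (13,9) → (13,10) → (12,10) → (12,11) → (13,11) → (13,12) → (13,13)
Number of steps: 76

Solution:

┌─┬───────────┬─────┬───────┐
│A│↱ → → → → ↓│     │  ↱ → ↓│
│ │ ┌───┐ ┌─┐ └─┐ ╷ │ ╷ ╶─┐ │
│↓│↑│   │ │ │↳ ↓│ │ │ │↑ ↰│↓│
│ ╵ │ ╷ │ │ └─┐ │ └─┘ ├─╴ │ │
│↳ ↑│ │ │ │   │↓│     │↱ ↑│↓│
│ ╶─┘ │ │ └─┐ │ └─┬───┘ ┌─┘ │
│     │ │   │ │↳ ↓│↱ → ↑│↓ ↲│
│ ┌───┼─┴─╴ │ └─┐ ╵ ┌───┤ ╶─┤
│ │   │     │   │↳ ↑│   │↳ ↓│
├─┘ ╷ ╵ ┌───┼─╴ └───┴─╴ └─┐ │
│   │   │   │             │↓│
│ ╶─┼───┴─╴ │ ┌───────────┘ │
│   │       │ │↓ ← ← ← ← ← ↲│
├─╴ │ ╶─┬───┘ │ ╶─┬───┬───┬─┤
│   │   │     │↳ ↓│↱ ↓│↱ ↓│ │
│ ┌─┴─┐ │ ╶─┐ └─┐ ╵ ╷ ╵ ╷ ╵ │
│ │   │ │   │   │↳ ↑│↳ ↑│↳ ↓│
│ ╵ ╷ ╵ │ ┌─┘ ╷ └───┼───┴─┐ │
│   │   │ │   │     │↓ ↰  │↓│
├───┴───┴─┘ ╷ ├─────┘ ╷ ╶─┘ │
│           │ │↓ ← ← ↲│↑ ← ↲│
├───╴ ┌─────┘ │ ┌─┬───┴─────┤
│     │       │↓│ │         │
│ ┌───┘ ┌───┬─┘ │ ╵ ┌───┐ ╶─┤
│ │     │   │↓ ↲│   │↱ ↓│   │
│ └─────┘ ╷ ╵ ╶─┴───┘ ╷ └─╴ │
│         │  ↳ → → → ↑│↳ → B│
└─────────┴───────────┴─────┘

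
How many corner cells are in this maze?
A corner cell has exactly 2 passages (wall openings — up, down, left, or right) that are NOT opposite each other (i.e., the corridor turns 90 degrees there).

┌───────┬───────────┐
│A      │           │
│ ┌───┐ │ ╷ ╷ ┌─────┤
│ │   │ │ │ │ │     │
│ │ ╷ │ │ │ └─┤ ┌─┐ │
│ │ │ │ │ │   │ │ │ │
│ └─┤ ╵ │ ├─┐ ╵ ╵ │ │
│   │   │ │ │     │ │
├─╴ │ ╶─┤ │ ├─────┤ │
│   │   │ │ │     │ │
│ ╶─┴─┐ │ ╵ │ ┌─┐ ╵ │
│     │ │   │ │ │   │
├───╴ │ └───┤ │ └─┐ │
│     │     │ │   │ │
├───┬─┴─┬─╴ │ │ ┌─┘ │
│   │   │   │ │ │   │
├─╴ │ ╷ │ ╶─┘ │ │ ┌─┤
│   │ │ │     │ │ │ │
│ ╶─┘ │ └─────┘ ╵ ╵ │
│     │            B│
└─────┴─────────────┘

Counting corner cells (2 non-opposite passages):
Total corners: 43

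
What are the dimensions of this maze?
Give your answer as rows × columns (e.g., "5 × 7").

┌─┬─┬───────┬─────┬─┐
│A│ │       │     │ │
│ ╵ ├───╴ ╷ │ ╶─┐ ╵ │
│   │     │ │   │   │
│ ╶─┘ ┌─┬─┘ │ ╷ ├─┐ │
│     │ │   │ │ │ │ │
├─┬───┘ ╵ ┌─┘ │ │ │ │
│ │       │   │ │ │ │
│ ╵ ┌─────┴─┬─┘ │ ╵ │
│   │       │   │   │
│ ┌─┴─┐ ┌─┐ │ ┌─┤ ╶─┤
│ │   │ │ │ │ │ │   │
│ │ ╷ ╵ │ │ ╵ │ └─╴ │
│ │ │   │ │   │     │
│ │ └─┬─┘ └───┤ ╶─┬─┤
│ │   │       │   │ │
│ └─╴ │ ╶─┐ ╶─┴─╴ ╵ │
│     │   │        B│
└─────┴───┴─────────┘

Counting the maze dimensions:
Rows (vertical): 9
Columns (horizontal): 10
Dimensions: 9 × 10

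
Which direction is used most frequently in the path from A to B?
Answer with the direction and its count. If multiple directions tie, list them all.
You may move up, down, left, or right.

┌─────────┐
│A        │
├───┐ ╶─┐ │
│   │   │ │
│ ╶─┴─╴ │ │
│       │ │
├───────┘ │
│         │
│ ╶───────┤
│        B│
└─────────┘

Directions: right, right, right, right, down, down, down, left, left, left, left, down, right, right, right, right
Counts: {'right': 8, 'down': 4, 'left': 4}
Most common: right (8 times)

Solution:

┌─────────┐
│A → → → ↓│
├───┐ ╶─┐ │
│   │   │↓│
│ ╶─┴─╴ │ │
│       │↓│
├───────┘ │
│↓ ← ← ← ↲│
│ ╶───────┤
│↳ → → → B│
└─────────┘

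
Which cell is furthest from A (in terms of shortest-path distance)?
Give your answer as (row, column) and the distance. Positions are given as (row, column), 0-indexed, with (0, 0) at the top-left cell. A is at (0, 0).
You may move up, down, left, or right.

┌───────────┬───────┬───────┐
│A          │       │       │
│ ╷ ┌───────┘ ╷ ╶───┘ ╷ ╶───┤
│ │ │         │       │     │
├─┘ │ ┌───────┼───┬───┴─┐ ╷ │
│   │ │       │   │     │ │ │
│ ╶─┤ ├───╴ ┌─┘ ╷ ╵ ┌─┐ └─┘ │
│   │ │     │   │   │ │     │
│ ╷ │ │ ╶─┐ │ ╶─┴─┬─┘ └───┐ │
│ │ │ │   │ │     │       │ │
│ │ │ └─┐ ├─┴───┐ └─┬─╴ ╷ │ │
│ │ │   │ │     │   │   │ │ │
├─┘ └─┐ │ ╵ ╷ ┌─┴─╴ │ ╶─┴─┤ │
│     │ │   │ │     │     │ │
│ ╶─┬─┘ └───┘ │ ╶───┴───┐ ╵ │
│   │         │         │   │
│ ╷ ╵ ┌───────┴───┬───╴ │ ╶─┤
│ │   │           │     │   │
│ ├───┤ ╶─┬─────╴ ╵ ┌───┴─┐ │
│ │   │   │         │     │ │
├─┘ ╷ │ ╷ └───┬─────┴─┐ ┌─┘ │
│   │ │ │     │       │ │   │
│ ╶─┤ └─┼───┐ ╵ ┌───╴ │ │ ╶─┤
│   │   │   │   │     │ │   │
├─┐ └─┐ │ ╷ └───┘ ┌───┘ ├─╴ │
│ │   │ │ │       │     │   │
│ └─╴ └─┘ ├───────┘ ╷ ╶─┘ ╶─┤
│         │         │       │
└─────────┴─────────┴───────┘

Computing BFS distances from A to all cells:
Furthest cell: (12, 3)
Distance: 111 steps

Path from A to the furthest cell:

┌───────────┬───────┬───────┐
│A ↓        │↱ ↓    │↱ ↓    │
│ ╷ ┌───────┘ ╷ ╶───┘ ╷ ╶───┤
│ │↓│↱ → → → ↑│↳ → → ↑│↳ → ↓│
├─┘ │ ┌───────┼───┬───┴─┐ ╷ │
│↓ ↲│↑│       │↓ ↰│↓ ← ↰│ │↓│
│ ╶─┤ ├───╴ ┌─┘ ╷ ╵ ┌─┐ └─┘ │
│↳ ↓│↑│     │↓ ↲│↑ ↲│ │↑ ← ↲│
│ ╷ │ │ ╶─┐ │ ╶─┴─┬─┘ └───┐ │
│ │↓│↑│   │ │↳ → ↓│       │ │
│ │ │ └─┐ ├─┴───┐ └─┬─╴ ╷ │ │
│ │↓│↑ ↰│ │     │↳ ↓│   │ │ │
├─┘ └─┐ │ ╵ ╷ ┌─┴─╴ │ ╶─┴─┤ │
│↓ ↲  │↑│   │ │↓ ← ↲│     │ │
│ ╶─┬─┘ └───┘ │ ╶───┴───┐ ╵ │
│↳ ↓│↱ ↑      │↳ → → → ↓│   │
│ ╷ ╵ ┌───────┴───┬───╴ │ ╶─┤
│ │↳ ↑│↓ ← ← ← ← ↰│↓ ← ↲│   │
│ ├───┤ ╶─┬─────╴ ╵ ┌───┴─┐ │
│ │↱ ↓│↳ ↓│      ↑ ↲│     │ │
├─┘ ╷ │ ╷ └───┬─────┴─┐ ┌─┘ │
│↱ ↑│↓│ │↳ → ↓│↱ → → ↓│ │   │
│ ╶─┤ └─┼───┐ ╵ ┌───╴ │ │ ╶─┤
│↑ ↰│↳ ↓│↓ ↰│↳ ↑│↓ ← ↲│ │   │
├─┐ └─┐ │ ╷ └───┘ ┌───┘ ├─╴ │
│ │↑ ↰│B│↓│↑ ← ← ↲│     │   │
│ └─╴ └─┘ ├───────┘ ╷ ╶─┘ ╶─┤
│    ↑ ← ↲│         │       │
└─────────┴─────────┴───────┘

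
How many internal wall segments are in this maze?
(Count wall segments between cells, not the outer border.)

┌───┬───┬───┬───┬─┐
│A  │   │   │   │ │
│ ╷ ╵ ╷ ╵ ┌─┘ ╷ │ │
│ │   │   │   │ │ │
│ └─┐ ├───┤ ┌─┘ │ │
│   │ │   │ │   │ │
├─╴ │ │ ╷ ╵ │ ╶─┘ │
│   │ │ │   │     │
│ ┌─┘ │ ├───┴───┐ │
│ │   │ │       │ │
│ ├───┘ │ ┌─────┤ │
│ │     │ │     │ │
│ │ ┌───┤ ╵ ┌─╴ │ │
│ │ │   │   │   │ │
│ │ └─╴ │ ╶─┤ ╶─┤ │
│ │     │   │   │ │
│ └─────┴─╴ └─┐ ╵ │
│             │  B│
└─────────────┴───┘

Counting internal wall segments:
Total internal walls: 64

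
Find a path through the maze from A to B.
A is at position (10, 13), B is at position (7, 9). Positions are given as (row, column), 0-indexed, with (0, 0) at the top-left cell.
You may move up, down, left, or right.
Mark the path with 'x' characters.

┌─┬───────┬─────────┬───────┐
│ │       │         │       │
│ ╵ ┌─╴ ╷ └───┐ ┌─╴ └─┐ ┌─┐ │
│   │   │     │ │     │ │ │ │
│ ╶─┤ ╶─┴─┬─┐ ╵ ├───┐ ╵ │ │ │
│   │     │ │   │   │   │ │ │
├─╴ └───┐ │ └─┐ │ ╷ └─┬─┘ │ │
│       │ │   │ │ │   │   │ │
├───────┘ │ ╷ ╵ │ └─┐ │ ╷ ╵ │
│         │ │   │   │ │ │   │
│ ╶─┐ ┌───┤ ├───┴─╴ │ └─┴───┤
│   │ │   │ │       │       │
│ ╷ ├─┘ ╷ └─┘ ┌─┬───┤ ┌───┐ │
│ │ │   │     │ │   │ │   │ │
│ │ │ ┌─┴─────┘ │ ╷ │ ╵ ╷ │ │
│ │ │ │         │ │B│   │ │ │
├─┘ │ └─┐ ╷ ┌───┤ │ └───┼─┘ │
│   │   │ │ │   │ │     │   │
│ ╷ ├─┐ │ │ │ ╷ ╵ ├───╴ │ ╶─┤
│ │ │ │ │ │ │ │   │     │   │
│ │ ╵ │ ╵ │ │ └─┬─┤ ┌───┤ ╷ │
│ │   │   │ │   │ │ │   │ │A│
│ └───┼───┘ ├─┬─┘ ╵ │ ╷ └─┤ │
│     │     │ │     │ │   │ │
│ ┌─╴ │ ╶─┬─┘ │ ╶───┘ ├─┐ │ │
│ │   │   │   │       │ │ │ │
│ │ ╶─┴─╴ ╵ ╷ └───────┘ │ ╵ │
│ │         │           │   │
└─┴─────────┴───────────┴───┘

Finding the shortest path from (10, 13) to (7, 9):
Path length: 25 steps
Directions: down → down → down → left → up → up → left → up → left → down → down → left → left → left → up → right → right → up → up → right → right → up → left → left → up

Solution:

┌─┬───────┬─────────┬───────┐
│ │       │         │       │
│ ╵ ┌─╴ ╷ └───┐ ┌─╴ └─┐ ┌─┐ │
│   │   │     │ │     │ │ │ │
│ ╶─┤ ╶─┴─┬─┐ ╵ ├───┐ ╵ │ │ │
│   │     │ │   │   │   │ │ │
├─╴ └───┐ │ └─┐ │ ╷ └─┬─┘ │ │
│       │ │   │ │ │   │   │ │
├───────┘ │ ╷ ╵ │ └─┐ │ ╷ ╵ │
│         │ │   │   │ │ │   │
│ ╶─┐ ┌───┤ ├───┴─╴ │ └─┴───┤
│   │ │   │ │       │       │
│ ╷ ├─┘ ╷ └─┘ ┌─┬───┤ ┌───┐ │
│ │ │   │     │ │   │ │   │ │
│ │ │ ┌─┴─────┘ │ ╷ │ ╵ ╷ │ │
│ │ │ │         │ │B│   │ │ │
├─┘ │ └─┐ ╷ ┌───┤ │ └───┼─┘ │
│   │   │ │ │   │ │x x x│   │
│ ╷ ├─┐ │ │ │ ╷ ╵ ├───╴ │ ╶─┤
│ │ │ │ │ │ │ │   │x x x│   │
│ │ ╵ │ ╵ │ │ └─┬─┤ ┌───┤ ╷ │
│ │   │   │ │   │ │x│x x│ │A│
│ └───┼───┘ ├─┬─┘ ╵ │ ╷ └─┤ │
│     │     │ │x x x│x│x x│x│
│ ┌─╴ │ ╶─┬─┘ │ ╶───┘ ├─┐ │ │
│ │   │   │   │x x x x│ │x│x│
│ │ ╶─┴─╴ ╵ ╷ └───────┘ │ ╵ │
│ │         │           │x x│
└─┴─────────┴───────────┴───┘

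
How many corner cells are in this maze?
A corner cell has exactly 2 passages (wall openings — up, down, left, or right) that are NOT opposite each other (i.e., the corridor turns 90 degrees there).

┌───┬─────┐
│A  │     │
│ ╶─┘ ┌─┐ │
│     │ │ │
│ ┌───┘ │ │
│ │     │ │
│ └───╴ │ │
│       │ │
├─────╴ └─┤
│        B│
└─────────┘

Counting corner cells (2 non-opposite passages):
Total corners: 5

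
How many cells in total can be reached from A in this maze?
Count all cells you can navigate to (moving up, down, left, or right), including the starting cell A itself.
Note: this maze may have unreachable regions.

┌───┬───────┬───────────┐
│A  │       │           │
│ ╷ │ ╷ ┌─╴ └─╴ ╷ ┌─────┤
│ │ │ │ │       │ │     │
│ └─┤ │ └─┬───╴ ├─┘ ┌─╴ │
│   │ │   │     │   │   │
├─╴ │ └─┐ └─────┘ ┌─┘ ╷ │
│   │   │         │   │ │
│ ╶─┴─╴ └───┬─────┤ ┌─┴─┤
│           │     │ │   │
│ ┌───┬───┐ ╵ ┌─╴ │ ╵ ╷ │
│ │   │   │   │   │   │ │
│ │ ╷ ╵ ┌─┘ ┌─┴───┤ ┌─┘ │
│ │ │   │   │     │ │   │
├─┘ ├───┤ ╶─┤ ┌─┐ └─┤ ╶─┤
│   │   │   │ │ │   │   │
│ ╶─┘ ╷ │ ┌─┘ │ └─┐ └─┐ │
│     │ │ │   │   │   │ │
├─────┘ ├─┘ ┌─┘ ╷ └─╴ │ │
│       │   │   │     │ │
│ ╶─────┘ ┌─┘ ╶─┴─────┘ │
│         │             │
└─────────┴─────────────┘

Using BFS/flood-fill to find all reachable cells from A:
Maze size: 11 × 12 = 132 total cells
All cells are reachable — the maze is fully connected.
Reachable cells: 132

Reachable region (· marks reachable cells):

┌───┬───────┬───────────┐
│A ·│· · · ·│· · · · · ·│
│ ╷ │ ╷ ┌─╴ └─╴ ╷ ┌─────┤
│·│·│·│·│· · · ·│·│· · ·│
│ └─┤ │ └─┬───╴ ├─┘ ┌─╴ │
│· ·│·│· ·│· · ·│· ·│· ·│
├─╴ │ └─┐ └─────┘ ┌─┘ ╷ │
│· ·│· ·│· · · · ·│· ·│·│
│ ╶─┴─╴ └───┬─────┤ ┌─┴─┤
│· · · · · ·│· · ·│·│· ·│
│ ┌───┬───┐ ╵ ┌─╴ │ ╵ ╷ │
│·│· ·│· ·│· ·│· ·│· ·│·│
│ │ ╷ ╵ ┌─┘ ┌─┴───┤ ┌─┘ │
│·│·│· ·│· ·│· · ·│·│· ·│
├─┘ ├───┤ ╶─┤ ┌─┐ └─┤ ╶─┤
│· ·│· ·│· ·│·│·│· ·│· ·│
│ ╶─┘ ╷ │ ┌─┘ │ └─┐ └─┐ │
│· · ·│·│·│· ·│· ·│· ·│·│
├─────┘ ├─┘ ┌─┘ ╷ └─╴ │ │
│· · · ·│· ·│· ·│· · ·│·│
│ ╶─────┘ ┌─┘ ╶─┴─────┘ │
│· · · · ·│· · · · · · ·│
└─────────┴─────────────┘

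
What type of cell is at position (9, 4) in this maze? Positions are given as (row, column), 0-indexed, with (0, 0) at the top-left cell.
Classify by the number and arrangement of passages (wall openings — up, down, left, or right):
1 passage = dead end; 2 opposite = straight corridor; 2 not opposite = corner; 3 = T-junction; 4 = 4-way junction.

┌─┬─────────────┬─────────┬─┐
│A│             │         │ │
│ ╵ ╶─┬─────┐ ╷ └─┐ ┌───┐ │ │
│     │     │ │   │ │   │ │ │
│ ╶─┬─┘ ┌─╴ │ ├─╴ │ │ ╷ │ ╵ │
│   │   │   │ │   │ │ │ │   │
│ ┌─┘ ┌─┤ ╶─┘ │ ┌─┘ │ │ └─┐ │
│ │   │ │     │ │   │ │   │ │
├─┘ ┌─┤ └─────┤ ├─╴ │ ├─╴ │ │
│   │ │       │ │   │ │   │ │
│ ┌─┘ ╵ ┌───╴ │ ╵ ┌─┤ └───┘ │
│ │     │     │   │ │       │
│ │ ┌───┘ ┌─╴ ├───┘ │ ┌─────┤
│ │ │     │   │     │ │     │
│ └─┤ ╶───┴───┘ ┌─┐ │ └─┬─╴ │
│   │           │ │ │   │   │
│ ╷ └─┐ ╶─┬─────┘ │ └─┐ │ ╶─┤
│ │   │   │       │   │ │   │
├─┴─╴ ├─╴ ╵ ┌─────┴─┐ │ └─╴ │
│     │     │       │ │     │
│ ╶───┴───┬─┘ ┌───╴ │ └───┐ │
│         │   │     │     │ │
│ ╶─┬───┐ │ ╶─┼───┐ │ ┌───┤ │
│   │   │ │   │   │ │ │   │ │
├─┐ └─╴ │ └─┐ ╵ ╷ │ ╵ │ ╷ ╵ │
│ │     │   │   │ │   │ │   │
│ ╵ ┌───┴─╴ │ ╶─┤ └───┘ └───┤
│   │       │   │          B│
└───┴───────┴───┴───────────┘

Checking cell at (9, 4):
Number of passages: 3
Cell type: T-junction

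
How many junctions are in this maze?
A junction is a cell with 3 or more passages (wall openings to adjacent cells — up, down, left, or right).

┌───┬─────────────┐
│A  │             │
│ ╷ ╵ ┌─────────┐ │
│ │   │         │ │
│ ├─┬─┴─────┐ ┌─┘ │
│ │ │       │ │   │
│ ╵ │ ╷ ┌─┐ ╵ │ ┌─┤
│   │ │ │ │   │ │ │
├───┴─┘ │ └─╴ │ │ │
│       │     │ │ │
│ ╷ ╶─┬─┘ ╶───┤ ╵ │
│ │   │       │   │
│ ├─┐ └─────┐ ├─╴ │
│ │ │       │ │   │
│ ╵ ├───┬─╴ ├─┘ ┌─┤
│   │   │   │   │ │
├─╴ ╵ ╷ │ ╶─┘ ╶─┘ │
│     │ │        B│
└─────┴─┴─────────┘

Checking each cell for number of passages:

Junctions found (3+ passages):
  (1, 6): 3 passages
  (2, 3): 3 passages
  (3, 6): 3 passages
  (4, 1): 3 passages
  (4, 4): 3 passages
  (5, 4): 3 passages
  (5, 8): 3 passages
  (7, 1): 3 passages
  (8, 1): 3 passages
  (8, 6): 3 passages
Total junctions: 10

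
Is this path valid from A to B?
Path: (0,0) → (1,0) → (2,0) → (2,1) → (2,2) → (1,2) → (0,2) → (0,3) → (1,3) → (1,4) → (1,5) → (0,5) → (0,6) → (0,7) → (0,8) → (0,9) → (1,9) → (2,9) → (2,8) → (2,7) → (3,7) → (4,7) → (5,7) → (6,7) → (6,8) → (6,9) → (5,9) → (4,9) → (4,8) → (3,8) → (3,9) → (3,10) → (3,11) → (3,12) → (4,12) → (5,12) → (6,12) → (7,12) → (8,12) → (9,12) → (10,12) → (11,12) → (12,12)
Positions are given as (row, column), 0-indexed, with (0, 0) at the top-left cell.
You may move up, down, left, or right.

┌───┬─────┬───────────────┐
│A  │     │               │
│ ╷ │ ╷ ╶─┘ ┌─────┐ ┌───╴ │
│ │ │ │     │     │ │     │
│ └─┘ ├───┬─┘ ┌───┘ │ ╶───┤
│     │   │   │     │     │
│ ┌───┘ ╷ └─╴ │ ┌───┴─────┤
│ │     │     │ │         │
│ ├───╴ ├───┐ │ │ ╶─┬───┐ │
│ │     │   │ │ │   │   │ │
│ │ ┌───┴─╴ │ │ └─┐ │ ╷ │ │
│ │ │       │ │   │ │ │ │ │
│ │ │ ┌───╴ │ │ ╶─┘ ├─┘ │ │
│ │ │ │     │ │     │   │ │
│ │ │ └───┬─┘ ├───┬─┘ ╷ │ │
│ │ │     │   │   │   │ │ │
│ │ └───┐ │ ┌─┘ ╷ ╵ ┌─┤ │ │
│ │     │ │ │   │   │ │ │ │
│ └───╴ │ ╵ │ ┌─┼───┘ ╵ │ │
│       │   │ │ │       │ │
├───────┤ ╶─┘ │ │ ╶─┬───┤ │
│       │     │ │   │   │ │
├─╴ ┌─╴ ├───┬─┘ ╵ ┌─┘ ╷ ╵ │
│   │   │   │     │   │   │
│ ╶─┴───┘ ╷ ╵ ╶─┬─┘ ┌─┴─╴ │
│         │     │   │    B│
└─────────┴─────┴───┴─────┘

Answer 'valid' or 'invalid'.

Checking path validity:
Result: All consecutive moves are passable.

valid

Correct solution:

┌───┬─────┬───────────────┐
│A  │↱ ↓  │↱ → → → ↓      │
│ ╷ │ ╷ ╶─┘ ┌─────┐ ┌───╴ │
│↓│ │↑│↳ → ↑│     │↓│     │
│ └─┘ ├───┬─┘ ┌───┘ │ ╶───┤
│↳ → ↑│   │   │↓ ← ↲│     │
│ ┌───┘ ╷ └─╴ │ ┌───┴─────┤
│ │     │     │↓│↱ → → → ↓│
│ ├───╴ ├───┐ │ │ ╶─┬───┐ │
│ │     │   │ │↓│↑ ↰│   │↓│
│ │ ┌───┴─╴ │ │ └─┐ │ ╷ │ │
│ │ │       │ │↓  │↑│ │ │↓│
│ │ │ ┌───╴ │ │ ╶─┘ ├─┘ │ │
│ │ │ │     │ │↳ → ↑│   │↓│
│ │ │ └───┬─┘ ├───┬─┘ ╷ │ │
│ │ │     │   │   │   │ │↓│
│ │ └───┐ │ ┌─┘ ╷ ╵ ┌─┤ │ │
│ │     │ │ │   │   │ │ │↓│
│ └───╴ │ ╵ │ ┌─┼───┘ ╵ │ │
│       │   │ │ │       │↓│
├───────┤ ╶─┘ │ │ ╶─┬───┤ │
│       │     │ │   │   │↓│
├─╴ ┌─╴ ├───┬─┘ ╵ ┌─┘ ╷ ╵ │
│   │   │   │     │   │  ↓│
│ ╶─┴───┘ ╷ ╵ ╶─┬─┘ ┌─┴─╴ │
│         │     │   │    B│
└─────────┴─────┴───┴─────┘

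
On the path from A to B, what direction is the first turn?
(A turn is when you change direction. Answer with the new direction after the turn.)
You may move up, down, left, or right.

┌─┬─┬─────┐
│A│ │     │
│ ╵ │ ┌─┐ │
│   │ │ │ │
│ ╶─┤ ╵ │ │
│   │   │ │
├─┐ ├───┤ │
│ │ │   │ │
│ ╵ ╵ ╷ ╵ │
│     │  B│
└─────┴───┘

Directions: down, down, right, down, down, right, up, right, down, right
First turn direction: right

Solution:

┌─┬─┬─────┐
│A│ │     │
│ ╵ │ ┌─┐ │
│↓  │ │ │ │
│ ╶─┤ ╵ │ │
│↳ ↓│   │ │
├─┐ ├───┤ │
│ │↓│↱ ↓│ │
│ ╵ ╵ ╷ ╵ │
│  ↳ ↑│↳ B│
└─────┴───┘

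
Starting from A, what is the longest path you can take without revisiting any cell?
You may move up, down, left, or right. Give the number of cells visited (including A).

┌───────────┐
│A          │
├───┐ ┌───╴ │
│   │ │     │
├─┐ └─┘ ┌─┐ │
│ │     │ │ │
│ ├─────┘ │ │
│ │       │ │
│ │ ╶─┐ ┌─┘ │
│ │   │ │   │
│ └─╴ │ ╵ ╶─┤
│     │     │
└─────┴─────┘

Finding longest simple path using DFS:
Start: (0, 0)
Longest path visits 25 cells
Path: A → right → right → right → right → right → down → down → down → down → left → down → left → up → up → left → left → down → right → down → left → left → up → up → up

Solution:

┌───────────┐
│A → → → → ↓│
├───┐ ┌───╴ │
│   │ │    ↓│
├─┐ └─┘ ┌─┐ │
│B│     │ │↓│
│ ├─────┘ │ │
│↑│↓ ← ↰  │↓│
│ │ ╶─┐ ┌─┘ │
│↑│↳ ↓│↑│↓ ↲│
│ └─╴ │ ╵ ╶─┤
│↑ ← ↲│↑ ↲  │
└─────┴─────┘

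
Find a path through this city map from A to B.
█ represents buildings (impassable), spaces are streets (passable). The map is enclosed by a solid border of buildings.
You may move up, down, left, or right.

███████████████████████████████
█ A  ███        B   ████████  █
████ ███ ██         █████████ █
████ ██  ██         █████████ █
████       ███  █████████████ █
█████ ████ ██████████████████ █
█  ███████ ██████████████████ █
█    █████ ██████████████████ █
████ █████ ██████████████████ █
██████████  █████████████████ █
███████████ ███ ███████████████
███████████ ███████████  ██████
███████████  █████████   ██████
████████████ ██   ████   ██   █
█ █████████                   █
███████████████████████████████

Finding the shortest path from A to B:
Movement: cardinal only
Path length: 20 steps
Directions: right → right → down → down → down → right → right → right → up → right → up → up → right → right → right → right → right → right → right → right

Solution:

███████████████████████████████
█ A→↓███↱→→→→→→→B   ████████  █
████↓███↑██         █████████ █
████↓██↱↑██         █████████ █
████↳→→↑   ███  █████████████ █
█████ ████ ██████████████████ █
█  ███████ ██████████████████ █
█    █████ ██████████████████ █
████ █████ ██████████████████ █
██████████  █████████████████ █
███████████ ███ ███████████████
███████████ ███████████  ██████
███████████  █████████   ██████
████████████ ██   ████   ██   █
█ █████████                   █
███████████████████████████████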